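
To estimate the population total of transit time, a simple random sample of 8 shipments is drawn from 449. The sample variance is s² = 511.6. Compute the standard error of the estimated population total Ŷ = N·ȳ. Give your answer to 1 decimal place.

3558.5

Var(Ŷ) = N²·Var(ȳ) = N²·(1 − n/N)·s²/n.
f = 8/449 = 0.01781737; Var(ȳ) = 0.98218263·511.6/8 = 62.810579.
Var(Ŷ) = 449² · 62.810579 = 1.2662676 × 10^7.
SE(Ŷ) = √(1.2662676 × 10^7) = 3558.5.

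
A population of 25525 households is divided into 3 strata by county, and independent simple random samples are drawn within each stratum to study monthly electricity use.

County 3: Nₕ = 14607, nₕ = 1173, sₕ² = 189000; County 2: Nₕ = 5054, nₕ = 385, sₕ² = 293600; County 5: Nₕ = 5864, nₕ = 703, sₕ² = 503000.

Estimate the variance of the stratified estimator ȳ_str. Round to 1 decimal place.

Var(ȳ_str) = Σₕ Wₕ²(1 − fₕ)sₕ²/nₕ with Wₕ = Nₕ/N, N = 25525.
County 3: Wₕ = 0.57226249; term = 0.57226249²·(1 − 0.08030396)·189000/1173 = 48.528701.
County 2: Wₕ = 0.19800196; term = 0.19800196²·(1 − 0.07617729)·293600/385 = 27.619953.
County 5: Wₕ = 0.22973555; term = 0.22973555²·(1 − 0.11988404)·503000/703 = 33.236018.
Sum = 109.38467.

109.4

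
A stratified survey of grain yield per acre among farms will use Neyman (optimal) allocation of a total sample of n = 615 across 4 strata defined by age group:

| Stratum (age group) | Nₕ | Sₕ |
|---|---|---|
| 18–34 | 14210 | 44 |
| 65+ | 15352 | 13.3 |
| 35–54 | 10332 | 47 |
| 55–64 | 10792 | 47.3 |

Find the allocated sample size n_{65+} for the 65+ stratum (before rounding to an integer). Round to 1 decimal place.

Neyman allocation: nₕ = n·NₕSₕ / Σⱼ NⱼSⱼ.
Σ NⱼSⱼ = 14210·44 + 15352·13.3 + 10332·47 + 10792·47.3 = 1.8254872 × 10^6.
n_{65+} = 615·15352·13.3 / (1.8254872 × 10^6) = 68.8.

68.8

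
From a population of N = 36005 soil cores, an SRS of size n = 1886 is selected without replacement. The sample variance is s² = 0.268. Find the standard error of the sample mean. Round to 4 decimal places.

0.0116

Under SRS without replacement, Var(ȳ) = (1 − f)·s²/n with f = n/N = 1886/36005 = 0.05238161.
Var(ȳ) = (1 − 0.05238161)·0.268/1886 = 0.94761839·1.4209968 × 10^-4 = 1.3465627 × 10^-4.
SE(ȳ) = √(1.3465627 × 10^-4) = 0.0116.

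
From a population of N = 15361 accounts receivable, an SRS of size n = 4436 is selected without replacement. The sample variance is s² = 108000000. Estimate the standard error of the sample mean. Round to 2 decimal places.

131.59

Under SRS without replacement, Var(ȳ) = (1 − f)·s²/n with f = n/N = 4436/15361 = 0.28878328.
Var(ȳ) = (1 − 0.28878328)·108000000/4436 = 0.71121672·24346.258 = 17315.466.
SE(ȳ) = √(17315.466) = 131.59.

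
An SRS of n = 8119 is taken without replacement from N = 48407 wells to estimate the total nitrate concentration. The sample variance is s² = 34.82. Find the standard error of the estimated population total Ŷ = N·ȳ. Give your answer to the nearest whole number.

Var(Ŷ) = N²·Var(ȳ) = N²·(1 − n/N)·s²/n.
f = 8119/48407 = 0.16772368; Var(ȳ) = 0.83227632·34.82/8119 = 0.0035693881.
Var(Ŷ) = 48407² · 0.0035693881 = 8.3639246 × 10^6.
SE(Ŷ) = √(8.3639246 × 10^6) = 2892.

2892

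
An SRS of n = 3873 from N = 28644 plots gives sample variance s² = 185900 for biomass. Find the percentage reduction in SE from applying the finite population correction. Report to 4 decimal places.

7.0060

f = n/N = 3873/28644 = 0.13521156.
SE_no-fpc = √(s²/n) = 6.9281287; SE_fpc = √((1−f)s²/n) = 6.4427441.
Ratio = √(1−f) = 0.92994002. Reduction = 100·(1 − 0.92994002) = 7.0060%.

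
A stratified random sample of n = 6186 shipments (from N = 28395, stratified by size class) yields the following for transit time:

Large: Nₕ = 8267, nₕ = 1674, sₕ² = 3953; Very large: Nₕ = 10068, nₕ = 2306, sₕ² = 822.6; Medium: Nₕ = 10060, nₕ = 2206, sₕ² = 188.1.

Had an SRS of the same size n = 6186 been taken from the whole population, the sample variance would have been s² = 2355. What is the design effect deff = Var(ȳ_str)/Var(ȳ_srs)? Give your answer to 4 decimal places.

0.6803

Var(ȳ_str) = Σ Wₕ²(1−fₕ)sₕ²/nₕ with Wₕ = Nₕ/28395:
  Large: (8267/28395)²·(1−1674/8267)·3953/1674 = 0.15963151
  Very large: (10068/28395)²·(1−2306/10068)·822.6/2306 = 0.034575025
  Medium: (10060/28395)²·(1−2206/10060)·188.1/2206 = 0.0083558074
  → Var(ȳ_str) = 0.20256234.
Var(ȳ_srs) = (1 − 6186/28395)·2355/6186 = 0.29776121.
deff = 0.20256234 / 0.29776121 = 0.6803.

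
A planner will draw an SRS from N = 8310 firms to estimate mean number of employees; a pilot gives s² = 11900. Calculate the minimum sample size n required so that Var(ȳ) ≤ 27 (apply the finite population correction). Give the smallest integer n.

419

Without fpc, n₀ = s²/D = 11900/27 = 440.7407.
With fpc, (1 − n/N)·s²/n ≤ D requires n ≥ n₀/(1 + n₀/N) = 440.7407/(1 + 440.7407/8310) = 418.5423.
Rounding up, n = 419.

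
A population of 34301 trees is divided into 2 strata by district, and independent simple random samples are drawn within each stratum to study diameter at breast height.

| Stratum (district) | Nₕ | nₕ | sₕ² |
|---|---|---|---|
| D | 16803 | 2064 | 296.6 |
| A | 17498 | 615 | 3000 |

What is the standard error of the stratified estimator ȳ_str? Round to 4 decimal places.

Var(ȳ_str) = Σₕ Wₕ²(1 − fₕ)sₕ²/nₕ with Wₕ = Nₕ/N, N = 34301.
D: Wₕ = 0.48986910; term = 0.48986910²·(1 − 0.12283521)·296.6/2064 = 0.030248423.
A: Wₕ = 0.51013090; term = 0.51013090²·(1 − 0.03514687)·3000/615 = 1.2248153.
Sum = 1.2550637.
SE = √(1.2550637) = 1.1203.

1.1203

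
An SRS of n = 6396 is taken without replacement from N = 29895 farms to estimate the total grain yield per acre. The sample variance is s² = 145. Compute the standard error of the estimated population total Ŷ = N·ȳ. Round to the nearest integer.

3991

Var(Ŷ) = N²·Var(ȳ) = N²·(1 − n/N)·s²/n.
f = 6396/29895 = 0.21394882; Var(ȳ) = 0.78605118·145/6396 = 0.01782011.
Var(Ŷ) = 29895² · 0.01782011 = 1.5926029 × 10^7.
SE(Ŷ) = √(1.5926029 × 10^7) = 3991.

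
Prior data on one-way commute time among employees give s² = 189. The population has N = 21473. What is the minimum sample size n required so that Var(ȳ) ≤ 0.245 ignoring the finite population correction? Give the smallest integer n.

Without fpc, n₀ = s²/D = 189/0.245 = 771.4286.
Rounding up, n = 772.

772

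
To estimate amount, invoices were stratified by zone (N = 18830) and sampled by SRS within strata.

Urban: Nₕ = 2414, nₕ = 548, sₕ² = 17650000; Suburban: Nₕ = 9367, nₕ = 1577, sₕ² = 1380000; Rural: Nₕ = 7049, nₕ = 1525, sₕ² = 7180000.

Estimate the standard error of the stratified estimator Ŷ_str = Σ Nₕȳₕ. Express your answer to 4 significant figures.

Var(Ŷ_str) = Σₕ Nₕ²(1 − fₕ)sₕ²/nₕ.
Urban: 2414²·(1 − 548/2414)·17650000/548 = 1.4508184 × 10^11.
Suburban: 9367²·(1 − 1577/9367)·1380000/1577 = 6.3853598 × 10^10.
Rural: 7049²·(1 − 1525/7049)·7180000/1525 = 1.8333095 × 10^11.
Sum = 3.9226639 × 10^11.
SE = √(3.9226639 × 10^11) = 626300.

626300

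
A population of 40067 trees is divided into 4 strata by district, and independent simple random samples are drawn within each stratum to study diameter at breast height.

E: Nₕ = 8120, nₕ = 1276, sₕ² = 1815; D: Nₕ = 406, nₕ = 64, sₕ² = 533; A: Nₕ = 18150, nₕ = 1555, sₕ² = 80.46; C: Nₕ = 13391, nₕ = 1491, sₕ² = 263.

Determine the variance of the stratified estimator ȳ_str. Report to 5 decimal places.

Var(ȳ_str) = Σₕ Wₕ²(1 − fₕ)sₕ²/nₕ with Wₕ = Nₕ/N, N = 40067.
E: Wₕ = 0.20266054; term = 0.20266054²·(1 − 0.15714286)·1815/1276 = 0.049240033.
D: Wₕ = 0.01013303; term = 0.01013303²·(1 − 0.15763547)·533/64 = 7.2032041 × 10^-4.
A: Wₕ = 0.45299124; term = 0.45299124²·(1 − 0.08567493)·80.46/1555 = 0.0097080023.
C: Wₕ = 0.33421519; term = 0.33421519²·(1 − 0.11134344)·263/1491 = 0.017509124.
Sum = 0.07717748.

0.07718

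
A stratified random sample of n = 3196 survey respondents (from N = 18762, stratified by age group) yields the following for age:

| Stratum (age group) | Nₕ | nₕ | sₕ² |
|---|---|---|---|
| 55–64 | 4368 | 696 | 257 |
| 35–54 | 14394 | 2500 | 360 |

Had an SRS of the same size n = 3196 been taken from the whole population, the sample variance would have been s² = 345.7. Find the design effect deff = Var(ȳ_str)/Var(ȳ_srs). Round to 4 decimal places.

0.9679

Var(ȳ_str) = Σ Wₕ²(1−fₕ)sₕ²/nₕ with Wₕ = Nₕ/18762:
  55–64: (4368/18762)²·(1−696/4368)·257/696 = 0.016824839
  35–54: (14394/18762)²·(1−2500/14394)·360/2500 = 0.070034763
  → Var(ȳ_str) = 0.086859602.
Var(ȳ_srs) = (1 − 3196/18762)·345.7/3196 = 0.089740917.
deff = 0.086859602 / 0.089740917 = 0.9679.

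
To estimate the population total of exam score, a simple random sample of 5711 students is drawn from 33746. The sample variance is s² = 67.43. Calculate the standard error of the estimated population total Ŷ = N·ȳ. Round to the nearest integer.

3342

Var(Ŷ) = N²·Var(ȳ) = N²·(1 − n/N)·s²/n.
f = 5711/33746 = 0.16923487; Var(ȳ) = 0.83076513·67.43/5711 = 0.0098088763.
Var(Ŷ) = 33746² · 0.0098088763 = 1.1170275 × 10^7.
SE(Ŷ) = √(1.1170275 × 10^7) = 3342.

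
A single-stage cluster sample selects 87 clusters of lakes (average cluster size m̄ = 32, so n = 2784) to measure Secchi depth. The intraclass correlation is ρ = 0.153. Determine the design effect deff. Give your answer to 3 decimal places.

5.743

deff = 1 + (32 − 1)·0.153 = 1 + 4.743 = 5.743.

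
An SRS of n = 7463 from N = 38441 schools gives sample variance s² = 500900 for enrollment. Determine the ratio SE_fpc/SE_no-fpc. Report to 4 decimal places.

f = n/N = 7463/38441 = 0.19414167.
SE_no-fpc = √(s²/n) = 8.1925442; SE_fpc = √((1−f)s²/n) = 7.3544152.
Ratio = √(1−f) = 0.89769612.

0.8977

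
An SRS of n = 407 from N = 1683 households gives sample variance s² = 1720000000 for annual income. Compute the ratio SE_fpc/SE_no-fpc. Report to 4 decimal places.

f = n/N = 407/1683 = 0.24183007.
SE_no-fpc = √(s²/n) = 2055.7345; SE_fpc = √((1−f)s²/n) = 1789.9887.
Ratio = √(1−f) = 0.87072954.

0.8707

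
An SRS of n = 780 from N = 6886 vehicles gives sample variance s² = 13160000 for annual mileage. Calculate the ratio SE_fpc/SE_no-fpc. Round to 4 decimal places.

0.9417

f = n/N = 780/6886 = 0.11327331.
SE_no-fpc = √(s²/n) = 129.89147; SE_fpc = √((1−f)s²/n) = 122.31382.
Ratio = √(1−f) = 0.94166167.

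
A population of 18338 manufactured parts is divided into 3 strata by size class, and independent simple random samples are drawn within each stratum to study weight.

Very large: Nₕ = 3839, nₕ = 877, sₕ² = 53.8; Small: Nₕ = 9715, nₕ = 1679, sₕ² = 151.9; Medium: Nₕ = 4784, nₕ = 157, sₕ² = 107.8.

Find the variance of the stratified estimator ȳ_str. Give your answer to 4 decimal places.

Var(ȳ_str) = Σₕ Wₕ²(1 − fₕ)sₕ²/nₕ with Wₕ = Nₕ/N, N = 18338.
Very large: Wₕ = 0.20934671; term = 0.20934671²·(1 − 0.22844491)·53.8/877 = 0.0020743494.
Small: Wₕ = 0.52977424; term = 0.52977424²·(1 − 0.17282553)·151.9/1679 = 0.02100322.
Medium: Wₕ = 0.26087905; term = 0.26087905²·(1 − 0.03281773)·107.8/157 = 0.045196608.
Sum = 0.068274177.

0.0683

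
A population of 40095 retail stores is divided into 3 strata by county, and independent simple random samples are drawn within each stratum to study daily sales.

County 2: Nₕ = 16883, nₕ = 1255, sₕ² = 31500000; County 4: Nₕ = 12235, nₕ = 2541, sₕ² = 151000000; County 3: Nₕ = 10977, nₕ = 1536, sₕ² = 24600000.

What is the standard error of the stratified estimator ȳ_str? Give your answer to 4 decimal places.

Var(ȳ_str) = Σₕ Wₕ²(1 − fₕ)sₕ²/nₕ with Wₕ = Nₕ/N, N = 40095.
County 2: Wₕ = 0.42107495; term = 0.42107495²·(1 − 0.07433513)·31500000/1255 = 4119.4517.
County 4: Wₕ = 0.30515027; term = 0.30515027²·(1 − 0.20768288)·151000000/2541 = 4384.2856.
County 3: Wₕ = 0.27377478; term = 0.27377478²·(1 − 0.13992894)·24600000/1536 = 1032.4407.
Sum = 9536.178.
SE = √(9536.178) = 97.6534.

97.6534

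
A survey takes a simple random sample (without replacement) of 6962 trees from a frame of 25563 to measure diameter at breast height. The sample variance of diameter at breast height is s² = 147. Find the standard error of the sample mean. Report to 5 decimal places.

0.12395

Under SRS without replacement, Var(ȳ) = (1 − f)·s²/n with f = n/N = 6962/25563 = 0.27234675.
Var(ȳ) = (1 − 0.27234675)·147/6962 = 0.72765325·0.021114622 = 0.015364123.
SE(ȳ) = √(0.015364123) = 0.12395.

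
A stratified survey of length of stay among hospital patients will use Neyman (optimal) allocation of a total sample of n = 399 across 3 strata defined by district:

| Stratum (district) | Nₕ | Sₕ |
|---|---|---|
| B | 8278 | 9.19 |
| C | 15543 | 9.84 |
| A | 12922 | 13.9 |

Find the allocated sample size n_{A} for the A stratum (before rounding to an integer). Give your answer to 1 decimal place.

175.4

Neyman allocation: nₕ = n·NₕSₕ / Σⱼ NⱼSⱼ.
Σ NⱼSⱼ = 8278·9.19 + 15543·9.84 + 12922·13.9 = 408633.74.
n_{A} = 399·12922·13.9 / 408633.74 = 175.4.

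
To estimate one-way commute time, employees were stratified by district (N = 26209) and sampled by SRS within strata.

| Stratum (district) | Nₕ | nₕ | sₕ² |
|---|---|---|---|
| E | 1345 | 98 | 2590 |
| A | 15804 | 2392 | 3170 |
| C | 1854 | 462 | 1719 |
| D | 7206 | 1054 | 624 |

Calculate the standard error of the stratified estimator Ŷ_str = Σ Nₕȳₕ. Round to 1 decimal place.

Var(Ŷ_str) = Σₕ Nₕ²(1 − fₕ)sₕ²/nₕ.
E: 1345²·(1 − 98/1345)·2590/98 = 4.4326396 × 10^7.
A: 15804²·(1 − 2392/15804)·3170/2392 = 2.8090447 × 10^8.
C: 1854²·(1 − 462/1854)·1719/462 = 9.6024679 × 10^6.
D: 7206²·(1 − 1054/7206)·624/1054 = 2.6245483 × 10^7.
Sum = 3.6107882 × 10^8.
SE = √(3.6107882 × 10^8) = 19002.1.

19002.1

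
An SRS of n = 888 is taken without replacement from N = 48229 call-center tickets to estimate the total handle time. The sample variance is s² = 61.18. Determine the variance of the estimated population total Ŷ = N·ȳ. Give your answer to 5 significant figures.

1.5730 × 10^8

Var(Ŷ) = N²·Var(ȳ) = N²·(1 − n/N)·s²/n.
f = 888/48229 = 0.01841216; Var(ȳ) = 0.98158784·61.18/888 = 0.067627865.
Var(Ŷ) = 48229² · 0.067627865 = 1.5730488 × 10^8.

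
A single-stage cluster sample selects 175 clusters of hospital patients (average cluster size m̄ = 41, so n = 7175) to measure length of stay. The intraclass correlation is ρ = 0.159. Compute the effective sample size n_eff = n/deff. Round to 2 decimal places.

deff = 1 + (41 − 1)·0.159 = 1 + 6.36 = 7.36.
n_eff = 7175 / 7.36 = 974.86.

974.86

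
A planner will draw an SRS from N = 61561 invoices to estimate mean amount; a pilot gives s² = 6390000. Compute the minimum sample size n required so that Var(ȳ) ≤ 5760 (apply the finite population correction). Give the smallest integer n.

1090

Without fpc, n₀ = s²/D = 6390000/5760 = 1109.3750.
With fpc, (1 − n/N)·s²/n ≤ D requires n ≥ n₀/(1 + n₀/N) = 1109.3750/(1 + 1109.3750/61561) = 1089.7371.
Rounding up, n = 1090.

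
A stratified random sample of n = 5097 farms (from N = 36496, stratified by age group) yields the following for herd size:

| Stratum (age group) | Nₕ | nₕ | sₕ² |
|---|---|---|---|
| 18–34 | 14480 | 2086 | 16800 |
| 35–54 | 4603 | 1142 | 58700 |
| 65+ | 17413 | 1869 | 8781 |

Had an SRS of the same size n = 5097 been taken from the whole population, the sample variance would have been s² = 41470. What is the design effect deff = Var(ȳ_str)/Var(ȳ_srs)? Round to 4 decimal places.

0.3792

Var(ȳ_str) = Σ Wₕ²(1−fₕ)sₕ²/nₕ with Wₕ = Nₕ/36496:
  18–34: (14480/36496)²·(1−2086/14480)·16800/2086 = 1.0851368
  35–54: (4603/36496)²·(1−1142/4603)·58700/1142 = 0.61478609
  65+: (17413/36496)²·(1−1869/17413)·8781/1869 = 0.95472991
  → Var(ȳ_str) = 2.6546528.
Var(ȳ_srs) = (1 − 5097/36496)·41470/5097 = 6.9998696.
deff = 2.6546528 / 6.9998696 = 0.3792.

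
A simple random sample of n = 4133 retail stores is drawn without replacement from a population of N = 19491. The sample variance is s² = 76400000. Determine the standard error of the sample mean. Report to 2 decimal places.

Under SRS without replacement, Var(ȳ) = (1 − f)·s²/n with f = n/N = 4133/19491 = 0.21204659.
Var(ȳ) = (1 − 0.21204659)·76400000/4133 = 0.78795341·18485.362 = 14565.604.
SE(ȳ) = √(14565.604) = 120.69.

120.69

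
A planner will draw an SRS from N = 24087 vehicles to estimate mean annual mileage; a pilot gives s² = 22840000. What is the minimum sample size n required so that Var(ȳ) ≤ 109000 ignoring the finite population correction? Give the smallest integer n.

Without fpc, n₀ = s²/D = 22840000/109000 = 209.5413.
Rounding up, n = 210.

210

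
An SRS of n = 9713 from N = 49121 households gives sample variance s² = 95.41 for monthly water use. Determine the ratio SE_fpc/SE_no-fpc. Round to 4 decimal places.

0.8957

f = n/N = 9713/49121 = 0.19773620.
SE_no-fpc = √(s²/n) = 0.099110634; SE_fpc = √((1−f)s²/n) = 0.088772582.
Ratio = √(1−f) = 0.89569180.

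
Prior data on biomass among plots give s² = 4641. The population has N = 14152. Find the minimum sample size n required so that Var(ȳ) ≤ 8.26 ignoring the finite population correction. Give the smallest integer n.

Without fpc, n₀ = s²/D = 4641/8.26 = 561.8644.
Rounding up, n = 562.

562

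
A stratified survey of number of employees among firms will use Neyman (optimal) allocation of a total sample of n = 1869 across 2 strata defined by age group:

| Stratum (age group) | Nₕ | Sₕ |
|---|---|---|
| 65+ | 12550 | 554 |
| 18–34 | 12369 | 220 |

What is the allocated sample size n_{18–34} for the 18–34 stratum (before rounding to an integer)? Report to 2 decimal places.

525.73

Neyman allocation: nₕ = n·NₕSₕ / Σⱼ NⱼSⱼ.
Σ NⱼSⱼ = 12550·554 + 12369·220 = 9.67388 × 10^6.
n_{18–34} = 1869·12369·220 / (9.67388 × 10^6) = 525.73.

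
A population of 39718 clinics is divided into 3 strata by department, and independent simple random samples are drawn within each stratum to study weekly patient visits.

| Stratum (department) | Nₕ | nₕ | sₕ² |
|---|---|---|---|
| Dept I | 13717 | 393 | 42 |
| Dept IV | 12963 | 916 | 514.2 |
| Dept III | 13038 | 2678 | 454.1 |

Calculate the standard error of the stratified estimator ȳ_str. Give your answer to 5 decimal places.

Var(ȳ_str) = Σₕ Wₕ²(1 − fₕ)sₕ²/nₕ with Wₕ = Nₕ/N, N = 39718.
Dept I: Wₕ = 0.34535979; term = 0.34535979²·(1 − 0.02865058)·42/393 = 0.012381571.
Dept IV: Wₕ = 0.32637595; term = 0.32637595²·(1 − 0.07066266)·514.2/916 = 0.055570754.
Dept III: Wₕ = 0.32826426; term = 0.32826426²·(1 − 0.20539960)·454.1/2678 = 0.014519007.
Sum = 0.082471332.
SE = √(0.082471332) = 0.28718.

0.28718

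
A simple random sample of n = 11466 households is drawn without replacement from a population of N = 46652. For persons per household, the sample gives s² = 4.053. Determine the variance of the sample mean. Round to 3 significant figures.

Under SRS without replacement, Var(ȳ) = (1 − f)·s²/n with f = n/N = 11466/46652 = 0.24577724.
Var(ȳ) = (1 − 0.24577724)·4.053/11466 = 0.75422276·3.5347985 × 10^-4 = 2.6660255 × 10^-4.

2.67 × 10^-4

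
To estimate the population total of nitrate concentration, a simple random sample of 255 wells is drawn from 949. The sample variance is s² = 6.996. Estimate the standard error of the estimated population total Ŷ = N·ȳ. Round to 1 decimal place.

134.4

Var(Ŷ) = N²·Var(ȳ) = N²·(1 − n/N)·s²/n.
f = 255/949 = 0.26870390; Var(ȳ) = 0.73129610·6.996/255 = 0.020063324.
Var(Ŷ) = 949² · 0.020063324 = 18069.05.
SE(Ŷ) = √(18069.05) = 134.4.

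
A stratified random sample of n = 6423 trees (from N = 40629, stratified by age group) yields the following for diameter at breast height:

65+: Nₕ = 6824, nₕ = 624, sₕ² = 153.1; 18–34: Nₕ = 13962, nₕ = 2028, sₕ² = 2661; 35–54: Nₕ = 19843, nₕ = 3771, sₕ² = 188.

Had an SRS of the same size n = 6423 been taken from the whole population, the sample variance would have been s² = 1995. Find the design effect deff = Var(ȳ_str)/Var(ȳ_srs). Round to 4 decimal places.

0.5674

Var(ȳ_str) = Σ Wₕ²(1−fₕ)sₕ²/nₕ with Wₕ = Nₕ/40629:
  65+: (6824/40629)²·(1−624/6824)·153.1/624 = 0.0062885286
  18–34: (13962/40629)²·(1−2028/13962)·2661/2028 = 0.13244584
  35–54: (19843/40629)²·(1−3771/19843)·188/3771 = 0.0096317745
  → Var(ȳ_str) = 0.14836614.
Var(ȳ_srs) = (1 − 6423/40629)·1995/6423 = 0.26149966.
deff = 0.14836614 / 0.26149966 = 0.5674.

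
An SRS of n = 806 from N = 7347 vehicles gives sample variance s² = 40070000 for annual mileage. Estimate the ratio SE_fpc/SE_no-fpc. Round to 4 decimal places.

f = n/N = 806/7347 = 0.10970464.
SE_no-fpc = √(s²/n) = 222.9678; SE_fpc = √((1−f)s²/n) = 210.3823.
Ratio = √(1−f) = 0.94355464.

0.9436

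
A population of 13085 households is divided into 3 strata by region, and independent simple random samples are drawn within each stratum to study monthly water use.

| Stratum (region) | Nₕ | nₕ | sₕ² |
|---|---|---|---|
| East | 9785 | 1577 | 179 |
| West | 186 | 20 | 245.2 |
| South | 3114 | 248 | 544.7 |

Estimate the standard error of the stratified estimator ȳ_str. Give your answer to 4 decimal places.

0.4122

Var(ȳ_str) = Σₕ Wₕ²(1 − fₕ)sₕ²/nₕ with Wₕ = Nₕ/N, N = 13085.
East: Wₕ = 0.74780283; term = 0.74780283²·(1 − 0.16116505)·179/1577 = 0.05324417.
West: Wₕ = 0.01421475; term = 0.01421475²·(1 − 0.10752688)·245.2/20 = 0.0022108743.
South: Wₕ = 0.23798242; term = 0.23798242²·(1 − 0.07964033)·544.7/248 = 0.11448617.
Sum = 0.16994121.
SE = √(0.16994121) = 0.4122.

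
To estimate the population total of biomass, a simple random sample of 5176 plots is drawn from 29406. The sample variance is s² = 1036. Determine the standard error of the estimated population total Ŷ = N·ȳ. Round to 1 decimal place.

11942.0

Var(Ŷ) = N²·Var(ȳ) = N²·(1 − n/N)·s²/n.
f = 5176/29406 = 0.17601850; Var(ȳ) = 0.82398150·1036/5176 = 0.16492365.
Var(Ŷ) = 29406² · 0.16492365 = 1.426116 × 10^8.
SE(Ŷ) = √(1.426116 × 10^8) = 11942.0.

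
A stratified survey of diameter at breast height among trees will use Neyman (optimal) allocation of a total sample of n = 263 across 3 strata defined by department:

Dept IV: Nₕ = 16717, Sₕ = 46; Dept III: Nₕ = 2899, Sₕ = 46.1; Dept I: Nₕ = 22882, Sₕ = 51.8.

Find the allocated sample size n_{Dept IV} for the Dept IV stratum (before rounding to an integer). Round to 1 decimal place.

96.9

Neyman allocation: nₕ = n·NₕSₕ / Σⱼ NⱼSⱼ.
Σ NⱼSⱼ = 16717·46 + 2899·46.1 + 22882·51.8 = 2.0879135 × 10^6.
n_{Dept IV} = 263·16717·46 / (2.0879135 × 10^6) = 96.9.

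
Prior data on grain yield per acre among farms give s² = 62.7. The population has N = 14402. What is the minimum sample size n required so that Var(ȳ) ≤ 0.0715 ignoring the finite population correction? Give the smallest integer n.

Without fpc, n₀ = s²/D = 62.7/0.0715 = 876.9231.
Rounding up, n = 877.

877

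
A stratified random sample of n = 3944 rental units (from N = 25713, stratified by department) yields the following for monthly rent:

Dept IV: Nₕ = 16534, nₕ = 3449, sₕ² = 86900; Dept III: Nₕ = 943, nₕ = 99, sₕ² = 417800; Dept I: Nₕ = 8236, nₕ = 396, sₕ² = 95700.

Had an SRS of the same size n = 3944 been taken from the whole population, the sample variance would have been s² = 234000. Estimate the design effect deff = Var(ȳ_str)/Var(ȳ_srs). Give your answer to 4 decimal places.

Var(ȳ_str) = Σ Wₕ²(1−fₕ)sₕ²/nₕ with Wₕ = Nₕ/25713:
  Dept IV: (16534/25713)²·(1−3449/16534)·86900/3449 = 8.2446599
  Dept III: (943/25713)²·(1−99/943)·417800/99 = 5.0802125
  Dept I: (8236/25713)²·(1−396/8236)·95700/396 = 23.60172
  → Var(ȳ_str) = 36.926592.
Var(ȳ_srs) = (1 − 3944/25713)·234000/3944 = 50.230174.
deff = 36.926592 / 50.230174 = 0.7351.

0.7351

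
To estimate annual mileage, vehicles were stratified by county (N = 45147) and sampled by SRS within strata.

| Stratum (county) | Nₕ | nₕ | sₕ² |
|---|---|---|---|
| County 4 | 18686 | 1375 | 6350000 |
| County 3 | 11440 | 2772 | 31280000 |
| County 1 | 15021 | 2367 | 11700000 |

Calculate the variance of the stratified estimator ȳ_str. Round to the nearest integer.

1743

Var(ȳ_str) = Σₕ Wₕ²(1 − fₕ)sₕ²/nₕ with Wₕ = Nₕ/N, N = 45147.
County 4: Wₕ = 0.41389240; term = 0.41389240²·(1 − 0.07358450)·6350000/1375 = 732.91183.
County 3: Wₕ = 0.25339447; term = 0.25339447²·(1 − 0.24230769)·31280000/2772 = 548.98522.
County 1: Wₕ = 0.33271314; term = 0.33271314²·(1 − 0.15757939)·11700000/2367 = 460.95283.
Sum = 1742.8499.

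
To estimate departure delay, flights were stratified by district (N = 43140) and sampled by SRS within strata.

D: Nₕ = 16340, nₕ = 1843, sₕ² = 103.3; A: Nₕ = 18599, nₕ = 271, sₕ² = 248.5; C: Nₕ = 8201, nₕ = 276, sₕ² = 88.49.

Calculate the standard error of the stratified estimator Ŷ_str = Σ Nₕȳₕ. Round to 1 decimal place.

Var(Ŷ_str) = Σₕ Nₕ²(1 − fₕ)sₕ²/nₕ.
D: 16340²·(1 − 1843/16340)·103.3/1843 = 1.327716 × 10^7.
A: 18599²·(1 − 271/18599)·248.5/271 = 3.1258042 × 10^8.
C: 8201²·(1 − 276/8201)·88.49/276 = 2.0837768 × 10^7.
Sum = 3.4669535 × 10^8.
SE = √(3.4669535 × 10^8) = 18619.8.

18619.8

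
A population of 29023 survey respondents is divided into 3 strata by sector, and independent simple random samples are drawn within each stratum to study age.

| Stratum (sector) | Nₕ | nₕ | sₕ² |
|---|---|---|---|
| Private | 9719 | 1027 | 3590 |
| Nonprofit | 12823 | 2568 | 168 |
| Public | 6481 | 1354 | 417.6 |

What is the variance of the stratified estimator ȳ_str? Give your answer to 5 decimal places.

Var(ȳ_str) = Σₕ Wₕ²(1 − fₕ)sₕ²/nₕ with Wₕ = Nₕ/N, N = 29023.
Private: Wₕ = 0.33487234; term = 0.33487234²·(1 − 0.10566931)·3590/1027 = 0.3505748.
Nonprofit: Wₕ = 0.44182200; term = 0.44182200²·(1 − 0.20026515)·168/2568 = 0.010213038.
Public: Wₕ = 0.22330565; term = 0.22330565²·(1 − 0.20891838)·417.6/1354 = 0.012166413.
Sum = 0.37295425.

0.37295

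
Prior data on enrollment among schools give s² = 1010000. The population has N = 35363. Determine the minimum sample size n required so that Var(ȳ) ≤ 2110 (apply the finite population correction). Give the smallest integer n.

Without fpc, n₀ = s²/D = 1010000/2110 = 478.6730.
With fpc, (1 − n/N)·s²/n ≤ D requires n ≥ n₀/(1 + n₀/N) = 478.6730/(1 + 478.6730/35363) = 472.2802.
Rounding up, n = 473.

473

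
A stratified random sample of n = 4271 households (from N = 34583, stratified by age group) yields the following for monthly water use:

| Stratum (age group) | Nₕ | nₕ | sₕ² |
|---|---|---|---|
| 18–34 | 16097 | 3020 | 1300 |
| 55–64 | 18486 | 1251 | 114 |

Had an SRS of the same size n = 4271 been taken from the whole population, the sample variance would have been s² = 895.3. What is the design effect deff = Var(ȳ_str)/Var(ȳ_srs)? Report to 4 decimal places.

0.5445

Var(ȳ_str) = Σ Wₕ²(1−fₕ)sₕ²/nₕ with Wₕ = Nₕ/34583:
  18–34: (16097/34583)²·(1−3020/16097)·1300/3020 = 0.075764218
  55–64: (18486/34583)²·(1−1251/18486)·114/1251 = 0.024275962
  → Var(ȳ_str) = 0.10004018.
Var(ȳ_srs) = (1 − 4271/34583)·895.3/4271 = 0.1837346.
deff = 0.10004018 / 0.1837346 = 0.5445.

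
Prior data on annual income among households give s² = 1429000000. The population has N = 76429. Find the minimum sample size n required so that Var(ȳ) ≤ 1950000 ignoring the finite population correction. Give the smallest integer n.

Without fpc, n₀ = s²/D = 1429000000/1950000 = 732.8205.
Rounding up, n = 733.

733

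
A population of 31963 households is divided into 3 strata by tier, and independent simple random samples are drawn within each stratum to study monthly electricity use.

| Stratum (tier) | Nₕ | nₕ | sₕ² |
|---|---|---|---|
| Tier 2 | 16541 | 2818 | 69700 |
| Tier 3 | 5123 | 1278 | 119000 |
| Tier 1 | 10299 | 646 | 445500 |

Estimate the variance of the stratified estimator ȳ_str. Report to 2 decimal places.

Var(ȳ_str) = Σₕ Wₕ²(1 − fₕ)sₕ²/nₕ with Wₕ = Nₕ/N, N = 31963.
Tier 2: Wₕ = 0.51750461; term = 0.51750461²·(1 − 0.17036455)·69700/2818 = 5.4955042.
Tier 3: Wₕ = 0.16027907; term = 0.16027907²·(1 − 0.24946321)·119000/1278 = 1.7953195.
Tier 1: Wₕ = 0.32221631; term = 0.32221631²·(1 − 0.06272454)·445500/646 = 67.108493.
Sum = 74.399317.

74.40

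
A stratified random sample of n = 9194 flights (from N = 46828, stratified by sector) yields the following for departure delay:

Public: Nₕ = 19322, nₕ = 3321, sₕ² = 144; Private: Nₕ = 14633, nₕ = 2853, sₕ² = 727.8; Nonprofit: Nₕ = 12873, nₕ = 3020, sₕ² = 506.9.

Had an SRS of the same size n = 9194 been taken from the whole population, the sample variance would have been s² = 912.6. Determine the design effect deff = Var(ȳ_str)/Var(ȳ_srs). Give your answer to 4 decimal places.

0.4497

Var(ȳ_str) = Σ Wₕ²(1−fₕ)sₕ²/nₕ with Wₕ = Nₕ/46828:
  Public: (19322/46828)²·(1−3321/19322)·144/3321 = 0.0061133829
  Private: (14633/46828)²·(1−2853/14633)·727.8/2853 = 0.020052925
  Nonprofit: (12873/46828)²·(1−3020/12873)·506.9/3020 = 0.0097085055
  → Var(ȳ_str) = 0.035874813.
Var(ȳ_srs) = (1 − 9194/46828)·912.6/9194 = 0.079772047.
deff = 0.035874813 / 0.079772047 = 0.4497.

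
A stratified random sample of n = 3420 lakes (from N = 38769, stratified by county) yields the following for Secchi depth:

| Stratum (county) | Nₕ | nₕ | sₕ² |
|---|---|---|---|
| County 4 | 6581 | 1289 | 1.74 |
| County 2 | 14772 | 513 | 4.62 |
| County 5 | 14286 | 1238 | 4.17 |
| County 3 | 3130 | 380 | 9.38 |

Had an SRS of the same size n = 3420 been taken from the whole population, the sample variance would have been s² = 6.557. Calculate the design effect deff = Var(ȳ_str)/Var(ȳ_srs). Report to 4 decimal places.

1.0597

Var(ȳ_str) = Σ Wₕ²(1−fₕ)sₕ²/nₕ with Wₕ = Nₕ/38769:
  County 4: (6581/38769)²·(1−1289/6581)·1.74/1289 = 3.1277992 × 10^-5
  County 2: (14772/38769)²·(1−513/14772)·4.62/513 = 0.001262071
  County 5: (14286/38769)²·(1−1238/14286)·4.17/1238 = 4.1773494 × 10^-4
  County 3: (3130/38769)²·(1−380/3130)·9.38/380 = 1.4136018 × 10^-4
  → Var(ȳ_str) = 0.0018524441.
Var(ȳ_srs) = (1 − 3420/38769)·6.557/3420 = 0.0017481215.
deff = 0.0018524441 / 0.0017481215 = 1.0597.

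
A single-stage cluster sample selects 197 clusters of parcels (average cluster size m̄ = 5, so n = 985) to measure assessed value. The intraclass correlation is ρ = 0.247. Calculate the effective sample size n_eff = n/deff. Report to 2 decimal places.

deff = 1 + (5 − 1)·0.247 = 1 + 0.988 = 1.988.
n_eff = 985 / 1.988 = 495.47.

495.47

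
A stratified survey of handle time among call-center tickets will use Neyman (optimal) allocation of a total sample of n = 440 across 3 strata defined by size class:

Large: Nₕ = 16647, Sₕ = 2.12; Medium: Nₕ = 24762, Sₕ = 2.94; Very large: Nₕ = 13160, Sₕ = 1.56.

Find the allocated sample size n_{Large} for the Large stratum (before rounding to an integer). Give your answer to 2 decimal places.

Neyman allocation: nₕ = n·NₕSₕ / Σⱼ NⱼSⱼ.
Σ NⱼSⱼ = 16647·2.12 + 24762·2.94 + 13160·1.56 = 128621.52.
n_{Large} = 440·16647·2.12 / 128621.52 = 120.73.

120.73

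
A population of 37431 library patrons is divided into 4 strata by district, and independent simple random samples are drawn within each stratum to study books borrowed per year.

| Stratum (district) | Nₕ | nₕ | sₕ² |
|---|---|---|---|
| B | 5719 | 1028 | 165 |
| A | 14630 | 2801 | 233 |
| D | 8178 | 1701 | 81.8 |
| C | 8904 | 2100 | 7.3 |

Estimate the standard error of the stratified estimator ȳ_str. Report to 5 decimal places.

0.12376

Var(ȳ_str) = Σₕ Wₕ²(1 − fₕ)sₕ²/nₕ with Wₕ = Nₕ/N, N = 37431.
B: Wₕ = 0.15278780; term = 0.15278780²·(1 − 0.17975170)·165/1028 = 0.0030733605.
A: Wₕ = 0.39085250; term = 0.39085250²·(1 − 0.19145591)·233/2801 = 0.010274775.
D: Wₕ = 0.21848201; term = 0.21848201²·(1 − 0.20799707)·81.8/1701 = 0.0018180555.
C: Wₕ = 0.23787769; term = 0.23787769²·(1 − 0.23584906)·7.3/2100 = 1.5031079 × 10^-4.
Sum = 0.015316502.
SE = √(0.015316502) = 0.12376.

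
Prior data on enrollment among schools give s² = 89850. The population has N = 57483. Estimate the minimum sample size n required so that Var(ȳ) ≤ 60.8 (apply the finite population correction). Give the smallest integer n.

Without fpc, n₀ = s²/D = 89850/60.8 = 1477.7961.
With fpc, (1 − n/N)·s²/n ≤ D requires n ≥ n₀/(1 + n₀/N) = 1477.7961/(1 + 1477.7961/57483) = 1440.7566.
Rounding up, n = 1441.

1441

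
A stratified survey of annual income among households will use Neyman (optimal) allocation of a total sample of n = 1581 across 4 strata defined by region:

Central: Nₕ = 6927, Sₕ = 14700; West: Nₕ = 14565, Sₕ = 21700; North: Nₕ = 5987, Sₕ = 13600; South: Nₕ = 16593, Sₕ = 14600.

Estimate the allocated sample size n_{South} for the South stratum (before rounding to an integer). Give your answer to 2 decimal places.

516.49

Neyman allocation: nₕ = n·NₕSₕ / Σⱼ NⱼSⱼ.
Σ NⱼSⱼ = 6927·14700 + 14565·21700 + 5987·13600 + 16593·14600 = 7.415684 × 10^8.
n_{South} = 1581·16593·14600 / (7.415684 × 10^8) = 516.49.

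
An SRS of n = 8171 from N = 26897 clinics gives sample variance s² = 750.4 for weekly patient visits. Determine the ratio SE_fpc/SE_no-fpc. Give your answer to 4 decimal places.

0.8344

f = n/N = 8171/26897 = 0.30378853.
SE_no-fpc = √(s²/n) = 0.30304618; SE_fpc = √((1−f)s²/n) = 0.25285957.
Ratio = √(1−f) = 0.83439288.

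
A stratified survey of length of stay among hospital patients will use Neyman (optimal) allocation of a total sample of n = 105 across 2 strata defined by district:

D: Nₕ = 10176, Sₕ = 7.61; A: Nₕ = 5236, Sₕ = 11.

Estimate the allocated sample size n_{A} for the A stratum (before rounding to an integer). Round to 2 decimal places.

Neyman allocation: nₕ = n·NₕSₕ / Σⱼ NⱼSⱼ.
Σ NⱼSⱼ = 10176·7.61 + 5236·11 = 135035.36.
n_{A} = 105·5236·11 / 135035.36 = 44.79.

44.79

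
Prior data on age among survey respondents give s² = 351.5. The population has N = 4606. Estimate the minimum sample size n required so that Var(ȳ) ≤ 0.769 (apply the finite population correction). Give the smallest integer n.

416

Without fpc, n₀ = s²/D = 351.5/0.769 = 457.0871.
With fpc, (1 − n/N)·s²/n ≤ D requires n ≥ n₀/(1 + n₀/N) = 457.0871/(1 + 457.0871/4606) = 415.8220.
Rounding up, n = 416.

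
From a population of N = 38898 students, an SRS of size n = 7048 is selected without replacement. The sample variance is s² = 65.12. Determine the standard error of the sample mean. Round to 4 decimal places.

0.0870

Under SRS without replacement, Var(ȳ) = (1 − f)·s²/n with f = n/N = 7048/38898 = 0.18119184.
Var(ȳ) = (1 − 0.18119184)·65.12/7048 = 0.81880816·0.0092395006 = 0.0075653785.
SE(ȳ) = √(0.0075653785) = 0.0870.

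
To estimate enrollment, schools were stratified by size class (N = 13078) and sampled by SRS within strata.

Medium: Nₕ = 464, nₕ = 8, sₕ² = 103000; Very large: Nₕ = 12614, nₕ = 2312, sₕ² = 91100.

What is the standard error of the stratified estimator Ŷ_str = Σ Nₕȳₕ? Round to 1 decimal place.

Var(Ŷ_str) = Σₕ Nₕ²(1 − fₕ)sₕ²/nₕ.
Medium: 464²·(1 − 8/464)·103000/8 = 2.724144 × 10^9.
Very large: 12614²·(1 − 2312/12614)·91100/2312 = 5.1204122 × 10^9.
Sum = 7.8445562 × 10^9.
SE = √(7.8445562 × 10^9) = 88569.5.

88569.5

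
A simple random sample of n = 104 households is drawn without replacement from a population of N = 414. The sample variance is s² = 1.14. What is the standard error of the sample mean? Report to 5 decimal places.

0.09060

Under SRS without replacement, Var(ȳ) = (1 − f)·s²/n with f = n/N = 104/414 = 0.25120773.
Var(ȳ) = (1 − 0.25120773)·1.14/104 = 0.74879227·0.010961538 = 0.0082079153.
SE(ȳ) = √(0.0082079153) = 0.09060.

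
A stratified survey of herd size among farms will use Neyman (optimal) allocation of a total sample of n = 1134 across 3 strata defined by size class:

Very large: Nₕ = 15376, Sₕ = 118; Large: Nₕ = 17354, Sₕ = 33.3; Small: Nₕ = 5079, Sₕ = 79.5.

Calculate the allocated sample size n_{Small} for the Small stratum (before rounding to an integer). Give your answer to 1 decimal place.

Neyman allocation: nₕ = n·NₕSₕ / Σⱼ NⱼSⱼ.
Σ NⱼSⱼ = 15376·118 + 17354·33.3 + 5079·79.5 = 2.7960367 × 10^6.
n_{Small} = 1134·5079·79.5 / (2.7960367 × 10^6) = 163.8.

163.8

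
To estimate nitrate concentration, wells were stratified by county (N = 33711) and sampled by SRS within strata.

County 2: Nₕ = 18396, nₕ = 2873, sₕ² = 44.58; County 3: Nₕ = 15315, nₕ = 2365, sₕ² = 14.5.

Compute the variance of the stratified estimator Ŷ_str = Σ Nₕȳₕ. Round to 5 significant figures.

Var(Ŷ_str) = Σₕ Nₕ²(1 − fₕ)sₕ²/nₕ.
County 2: 18396²·(1 − 2873/18396)·44.58/2873 = 4.4310178 × 10^6.
County 3: 15315²·(1 − 2365/15315)·14.5/2365 = 1.2159721 × 10^6.
Sum = 5.6469899 × 10^6.

5.6470 × 10^6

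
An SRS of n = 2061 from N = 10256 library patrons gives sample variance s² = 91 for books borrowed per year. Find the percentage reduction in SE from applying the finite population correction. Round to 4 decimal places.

10.6107

f = n/N = 2061/10256 = 0.20095554.
SE_no-fpc = √(s²/n) = 0.21012692; SE_fpc = √((1−f)s²/n) = 0.18783096.
Ratio = √(1−f) = 0.89389287. Reduction = 100·(1 − 0.89389287) = 10.6107%.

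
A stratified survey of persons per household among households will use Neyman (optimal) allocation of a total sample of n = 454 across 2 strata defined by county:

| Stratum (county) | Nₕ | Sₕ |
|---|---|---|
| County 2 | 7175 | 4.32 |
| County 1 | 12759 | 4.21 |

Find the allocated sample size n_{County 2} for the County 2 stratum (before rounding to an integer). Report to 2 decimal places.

Neyman allocation: nₕ = n·NₕSₕ / Σⱼ NⱼSⱼ.
Σ NⱼSⱼ = 7175·4.32 + 12759·4.21 = 84711.39.
n_{County 2} = 454·7175·4.32 / 84711.39 = 166.12.

166.12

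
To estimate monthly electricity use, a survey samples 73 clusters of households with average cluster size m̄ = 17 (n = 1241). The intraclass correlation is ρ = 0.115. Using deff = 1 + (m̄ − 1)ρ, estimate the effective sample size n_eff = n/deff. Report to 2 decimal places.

436.97

deff = 1 + (17 − 1)·0.115 = 1 + 1.84 = 2.84.
n_eff = 1241 / 2.84 = 436.97.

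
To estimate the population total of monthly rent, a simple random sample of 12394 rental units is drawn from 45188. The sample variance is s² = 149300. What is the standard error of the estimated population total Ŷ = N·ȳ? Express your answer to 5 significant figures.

133610

Var(Ŷ) = N²·Var(ȳ) = N²·(1 − n/N)·s²/n.
f = 12394/45188 = 0.27427636; Var(ȳ) = 0.72572364·149300/12394 = 8.7421769.
Var(Ŷ) = 45188² · 8.7421769 = 1.7851135 × 10^10.
SE(Ŷ) = √(1.7851135 × 10^10) = 133610.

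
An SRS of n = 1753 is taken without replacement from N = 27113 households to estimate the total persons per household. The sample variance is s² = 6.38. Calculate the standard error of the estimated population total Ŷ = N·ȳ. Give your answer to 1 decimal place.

1581.9

Var(Ŷ) = N²·Var(ȳ) = N²·(1 − n/N)·s²/n.
f = 1753/27113 = 0.06465533; Var(ȳ) = 0.93534467·6.38/1753 = 0.0034041637.
Var(Ŷ) = 27113² · 0.0034041637 = 2.502451 × 10^6.
SE(Ŷ) = √(2.502451 × 10^6) = 1581.9.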